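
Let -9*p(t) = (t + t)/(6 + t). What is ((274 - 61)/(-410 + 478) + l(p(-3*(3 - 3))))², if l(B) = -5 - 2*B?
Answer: 16129/4624 ≈ 3.4881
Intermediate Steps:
p(t) = -2*t/(9*(6 + t)) (p(t) = -(t + t)/(9*(6 + t)) = -2*t/(9*(6 + t)))
((274 - 61)/(-410 + 478) + l(p(-3*(3 - 3))))² = ((274 - 61)/(-410 + 478) + (-5 - (-4)*(-3*(3 - 3))/(54 + 9*(-3*(3 - 3)))))² = (213/68 + (-5 - (-4)*(-3*0)/(54 + 9*(-3*0))))² = (213*(1/68) + (-5 - (-4)*0/(54 + 9*0)))² = (213/68 + (-5 - (-4)*0/(54 + 0)))² = (213/68 + (-5 - (-4)*0/54))² = (213/68 + (-5 - 2*0))² = (213/68 + (-5 + 0))² = (213/68 - 5)² = (-127/68)² = 16129/4624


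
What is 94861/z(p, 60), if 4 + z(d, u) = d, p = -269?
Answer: -7297/21 ≈ -347.48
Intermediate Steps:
z(d, u) = -4 + d
94861/z(p, 60) = 94861/(-4 - 269) = 94861/(-273) = 94861*(-1/273) = -7297/21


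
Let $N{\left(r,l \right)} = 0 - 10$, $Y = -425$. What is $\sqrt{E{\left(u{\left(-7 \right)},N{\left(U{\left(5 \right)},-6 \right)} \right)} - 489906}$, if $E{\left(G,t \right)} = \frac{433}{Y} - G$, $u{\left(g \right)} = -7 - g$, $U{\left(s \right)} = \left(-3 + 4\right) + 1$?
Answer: $\frac{i \sqrt{3539578211}}{85} \approx 699.93 i$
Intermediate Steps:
$U{\left(s \right)} = 2$ ($U{\left(s \right)} = 1 + 1 = 2$)
$N{\left(r,l \right)} = -10$ ($N{\left(r,l \right)} = 0 - 10 = -10$)
$E{\left(G,t \right)} = - \frac{433}{425} - G$ ($E{\left(G,t \right)} = \frac{433}{-425} - G = 433 \left(- \frac{1}{425}\right) - G = - \frac{433}{425} - G$)
$\sqrt{E{\left(u{\left(-7 \right)},N{\left(U{\left(5 \right)},-6 \right)} \right)} - 489906} = \sqrt{\left(- \frac{433}{425} - \left(-7 - -7\right)\right) - 489906} = \sqrt{\left(- \frac{433}{425} - \left(-7 + 7\right)\right) - 489906} = \sqrt{\left(- \frac{433}{425} - 0\right) - 489906} = \sqrt{\left(- \frac{433}{425} + 0\right) - 489906} = \sqrt{- \frac{433}{425} - 489906} = \sqrt{- \frac{208210483}{425}} = \frac{i \sqrt{3539578211}}{85}$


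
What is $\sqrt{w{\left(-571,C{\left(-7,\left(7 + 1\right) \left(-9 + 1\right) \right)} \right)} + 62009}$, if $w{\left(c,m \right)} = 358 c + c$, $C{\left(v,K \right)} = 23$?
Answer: $2 i \sqrt{35745} \approx 378.13 i$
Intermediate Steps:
$w{\left(c,m \right)} = 359 c$
$\sqrt{w{\left(-571,C{\left(-7,\left(7 + 1\right) \left(-9 + 1\right) \right)} \right)} + 62009} = \sqrt{359 \left(-571\right) + 62009} = \sqrt{-204989 + 62009} = \sqrt{-142980} = 2 i \sqrt{35745}$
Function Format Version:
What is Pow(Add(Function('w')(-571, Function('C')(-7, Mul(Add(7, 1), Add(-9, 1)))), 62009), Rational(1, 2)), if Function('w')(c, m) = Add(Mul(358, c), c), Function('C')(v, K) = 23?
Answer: Mul(2, I, Pow(35745, Rational(1, 2))) ≈ Mul(378.13, I)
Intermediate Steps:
Function('w')(c, m) = Mul(359, c)
Pow(Add(Function('w')(-571, Function('C')(-7, Mul(Add(7, 1), Add(-9, 1)))), 62009), Rational(1, 2)) = Pow(Add(Mul(359, -571), 62009), Rational(1, 2)) = Pow(Add(-204989, 62009), Rational(1, 2)) = Pow(-142980, Rational(1, 2)) = Mul(2, I, Pow(35745, Rational(1, 2)))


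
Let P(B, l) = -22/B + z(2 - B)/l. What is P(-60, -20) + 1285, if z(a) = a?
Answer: 19234/15 ≈ 1282.3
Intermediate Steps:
P(B, l) = -22/B + (2 - B)/l
P(-60, -20) + 1285 = (-22/(-60) + 2/(-20) - 1*(-60)/(-20)) + 1285 = (-22*(-1/60) + 2*(-1/20) - 1*(-60)*(-1/20)) + 1285 = (11/30 - 1/10 - 3) + 1285 = -41/15 + 1285 = 19234/15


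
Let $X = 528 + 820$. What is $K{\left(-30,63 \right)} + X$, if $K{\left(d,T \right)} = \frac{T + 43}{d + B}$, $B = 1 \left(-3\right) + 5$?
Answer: $\frac{18819}{14} \approx 1344.2$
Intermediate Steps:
$X = 1348$
$B = 2$ ($B = -3 + 5 = 2$)
$K{\left(d,T \right)} = \frac{43 + T}{2 + d}$ ($K{\left(d,T \right)} = \frac{T + 43}{d + 2} = \frac{43 + T}{2 + d}$)
$K{\left(-30,63 \right)} + X = \frac{43 + 63}{2 - 30} + 1348 = \frac{1}{-28} \cdot 106 + 1348 = \left(- \frac{1}{28}\right) 106 + 1348 = - \frac{53}{14} + 1348 = \frac{18819}{14}$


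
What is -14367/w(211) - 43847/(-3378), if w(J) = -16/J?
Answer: 5120447869/27024 ≈ 1.8948e+5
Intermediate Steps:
-14367/w(211) - 43847/(-3378) = -14367/((-16/211)) - 43847/(-3378) = -14367/((-16*1/211)) - 43847*(-1/3378) = -14367/(-16/211) + 43847/3378 = -14367*(-211/16) + 43847/3378 = 3031437/16 + 43847/3378 = 5120447869/27024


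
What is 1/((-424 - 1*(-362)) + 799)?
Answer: 1/737 ≈ 0.0013569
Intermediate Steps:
1/((-424 - 1*(-362)) + 799) = 1/((-424 + 362) + 799) = 1/(-62 + 799) = 1/737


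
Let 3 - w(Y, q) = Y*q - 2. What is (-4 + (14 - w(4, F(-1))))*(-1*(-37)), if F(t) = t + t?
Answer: -111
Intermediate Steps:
F(t) = 2*t
w(Y, q) = 5 - Y*q (w(Y, q) = 3 - (Y*q - 2) = 3 - (-2 + Y*q) = 3 + (2 - Y*q) = 5 - Y*q)
(-4 + (14 - w(4, F(-1))))*(-1*(-37)) = (-4 + (14 - (5 - 1*4*2*(-1))))*(-1*(-37)) = (-4 + (14 - (5 - 1*4*(-2))))*37 = (-4 + (14 - (5 + 8)))*37 = (-4 + (14 - 1*13))*37 = (-4 + (14 - 13))*37 = (-4 + 1)*37 = -3*37 = -111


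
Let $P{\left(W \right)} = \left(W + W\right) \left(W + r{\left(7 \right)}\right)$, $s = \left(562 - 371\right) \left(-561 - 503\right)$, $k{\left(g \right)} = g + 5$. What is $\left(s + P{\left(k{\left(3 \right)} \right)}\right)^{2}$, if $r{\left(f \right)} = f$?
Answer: $41202504256$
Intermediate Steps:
$k{\left(g \right)} = 5 + g$
$s = -203224$ ($s = 191 \left(-1064\right) = -203224$)
$P{\left(W \right)} = 2 W \left(7 + W\right)$ ($P{\left(W \right)} = \left(W + W\right) \left(W + 7\right) = 2 W \left(7 + W\right)$)
$\left(s + P{\left(k{\left(3 \right)} \right)}\right)^{2} = \left(-203224 + 2 \left(5 + 3\right) \left(7 + \left(5 + 3\right)\right)\right)^{2} = \left(-203224 + 2 \cdot 8 \left(7 + 8\right)\right)^{2} = \left(-203224 + 2 \cdot 8 \cdot 15\right)^{2} = \left(-203224 + 240\right)^{2} = \left(-202984\right)^{2} = 41202504256$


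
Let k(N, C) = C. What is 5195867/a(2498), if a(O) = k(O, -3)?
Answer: -5195867/3 ≈ -1.7320e+6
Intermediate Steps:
a(O) = -3
5195867/a(2498) = 5195867/(-3) = 5195867*(-⅓) = -5195867/3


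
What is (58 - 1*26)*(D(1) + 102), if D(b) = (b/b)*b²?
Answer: 3296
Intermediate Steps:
D(b) = b² (D(b) = 1*b² = b²)
(58 - 1*26)*(D(1) + 102) = (58 - 1*26)*(1² + 102) = (58 - 26)*(1 + 102) = 32*103 = 3296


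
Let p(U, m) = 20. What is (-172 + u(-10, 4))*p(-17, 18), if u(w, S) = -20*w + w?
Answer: 360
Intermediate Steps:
u(w, S) = -19*w
(-172 + u(-10, 4))*p(-17, 18) = (-172 - 19*(-10))*20 = (-172 + 190)*20 = 18*20 = 360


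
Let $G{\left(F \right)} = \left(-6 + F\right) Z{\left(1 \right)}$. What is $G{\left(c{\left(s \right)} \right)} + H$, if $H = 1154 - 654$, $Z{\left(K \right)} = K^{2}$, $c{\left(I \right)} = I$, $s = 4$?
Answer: $498$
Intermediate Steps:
$H = 500$
$G{\left(F \right)} = -6 + F$ ($G{\left(F \right)} = \left(-6 + F\right) 1^{2} = \left(-6 + F\right) 1 = -6 + F$)
$G{\left(c{\left(s \right)} \right)} + H = \left(-6 + 4\right) + 500 = -2 + 500 = 498$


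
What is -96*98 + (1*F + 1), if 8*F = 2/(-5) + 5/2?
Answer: -752539/80 ≈ -9406.7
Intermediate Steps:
F = 21/80 (F = (2/(-5) + 5/2)/8 = (2*(-⅕) + 5*(½))/8 = (-⅖ + 5/2)/8 = (⅛)*(21/10) = 21/80 ≈ 0.26250)
-96*98 + (1*F + 1) = -96*98 + (1*(21/80) + 1) = -9408 + (21/80 + 1) = -9408 + 101/80 = -752539/80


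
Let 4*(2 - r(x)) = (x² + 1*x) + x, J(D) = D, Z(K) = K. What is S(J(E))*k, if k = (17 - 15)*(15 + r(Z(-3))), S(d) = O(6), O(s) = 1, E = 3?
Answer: 65/2 ≈ 32.500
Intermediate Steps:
r(x) = 2 - x/2 - x²/4 (r(x) = 2 - ((x² + 1*x) + x)/4 = 2 - ((x² + x) + x)/4 = 2 - ((x + x²) + x)/4 = 2 - (x² + 2*x)/4 = 2 + (-x/2 - x²/4) = 2 - x/2 - x²/4)
S(d) = 1
k = 65/2 (k = (17 - 15)*(15 + (2 - ½*(-3) - ¼*(-3)²)) = 2*(15 + (2 + 3/2 - ¼*9)) = 2*(15 + (2 + 3/2 - 9/4)) = 2*(15 + 5/4) = 2*(65/4) = 65/2 ≈ 32.500)
S(J(E))*k = 1*(65/2) = 65/2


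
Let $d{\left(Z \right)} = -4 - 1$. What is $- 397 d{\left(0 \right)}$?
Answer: $1985$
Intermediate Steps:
$d{\left(Z \right)} = -5$
$- 397 d{\left(0 \right)} = \left(-397\right) \left(-5\right) = 1985$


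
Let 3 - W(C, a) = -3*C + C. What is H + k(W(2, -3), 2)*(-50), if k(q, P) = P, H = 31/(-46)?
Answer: -4631/46 ≈ -100.67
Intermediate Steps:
W(C, a) = 3 + 2*C (W(C, a) = 3 - (-3*C + C) = 3 - (-2)*C = 3 + 2*C)
H = -31/46 (H = 31*(-1/46) = -31/46 ≈ -0.67391)
H + k(W(2, -3), 2)*(-50) = -31/46 + 2*(-50) = -31/46 - 100 = -4631/46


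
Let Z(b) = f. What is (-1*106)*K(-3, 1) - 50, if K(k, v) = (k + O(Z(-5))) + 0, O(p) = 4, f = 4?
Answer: -156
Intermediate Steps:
Z(b) = 4
K(k, v) = 4 + k (K(k, v) = (k + 4) + 0 = (4 + k) + 0 = 4 + k)
(-1*106)*K(-3, 1) - 50 = (-1*106)*(4 - 3) - 50 = -106*1 - 50 = -106 - 50 = -156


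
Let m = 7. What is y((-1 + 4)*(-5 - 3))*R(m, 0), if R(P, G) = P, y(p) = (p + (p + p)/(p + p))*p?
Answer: 3864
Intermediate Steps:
y(p) = p*(1 + p) (y(p) = (p + (2*p)/((2*p)))*p = (p + (2*p)*(1/(2*p)))*p = (p + 1)*p = (1 + p)*p = p*(1 + p))
y((-1 + 4)*(-5 - 3))*R(m, 0) = (((-1 + 4)*(-5 - 3))*(1 + (-1 + 4)*(-5 - 3)))*7 = ((3*(-8))*(1 + 3*(-8)))*7 = -24*(1 - 24)*7 = -24*(-23)*7 = 552*7 = 3864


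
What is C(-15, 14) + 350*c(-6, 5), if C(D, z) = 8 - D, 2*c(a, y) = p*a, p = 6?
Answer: -6277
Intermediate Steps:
c(a, y) = 3*a (c(a, y) = (6*a)/2 = 3*a)
C(-15, 14) + 350*c(-6, 5) = (8 - 1*(-15)) + 350*(3*(-6)) = (8 + 15) + 350*(-18) = 23 - 6300 = -6277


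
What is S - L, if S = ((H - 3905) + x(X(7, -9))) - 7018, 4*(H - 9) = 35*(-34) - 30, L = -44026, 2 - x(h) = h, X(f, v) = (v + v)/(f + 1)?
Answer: 131245/4 ≈ 32811.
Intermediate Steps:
X(f, v) = 2*v/(1 + f) (X(f, v) = (2*v)/(1 + f) = 2*v/(1 + f))
x(h) = 2 - h
H = -296 (H = 9 + (35*(-34) - 30)/4 = 9 + (-1190 - 30)/4 = 9 + (¼)*(-1220) = 9 - 305 = -296)
S = -44859/4 (S = ((-296 - 3905) + (2 - 2*(-9)/(1 + 7))) - 7018 = (-4201 + (2 - 2*(-9)/8)) - 7018 = (-4201 + (2 - 1*(-9/4))) - 7018 = (-4201 + (2 + 9/4)) - 7018 = (-4201 + 17/4) - 7018 = -16787/4 - 7018 = -44859/4 ≈ -11215.)
S - L = -44859/4 - 1*(-44026) = -44859/4 + 44026 = 131245/4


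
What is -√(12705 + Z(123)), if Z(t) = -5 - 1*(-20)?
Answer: -4*√795 ≈ -112.78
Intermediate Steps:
Z(t) = 15 (Z(t) = -5 + 20 = 15)
-√(12705 + Z(123)) = -√(12705 + 15) = -√12720 = -4*√795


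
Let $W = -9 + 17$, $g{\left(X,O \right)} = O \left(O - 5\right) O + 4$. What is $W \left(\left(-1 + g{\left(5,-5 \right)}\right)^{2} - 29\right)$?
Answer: $487840$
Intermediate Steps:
$g{\left(X,O \right)} = 4 + O^{2} \left(-5 + O\right)$ ($g{\left(X,O \right)} = O \left(-5 + O\right) O + 4 = O^{2} \left(-5 + O\right) + 4 = 4 + O^{2} \left(-5 + O\right)$)
$W = 8$
$W \left(\left(-1 + g{\left(5,-5 \right)}\right)^{2} - 29\right) = 8 \left(\left(-1 + \left(4 + \left(-5\right)^{3} - 5 \left(-5\right)^{2}\right)\right)^{2} - 29\right) = 8 \left(\left(-1 - 246\right)^{2} - 29\right) = 8 \left(\left(-247\right)^{2} - 29\right) = 8 \left(61009 - 29\right) = 8 \cdot 60980 = 487840$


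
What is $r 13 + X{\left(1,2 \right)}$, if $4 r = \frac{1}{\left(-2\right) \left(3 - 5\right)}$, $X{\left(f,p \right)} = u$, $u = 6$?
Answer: $\frac{109}{16} \approx 6.8125$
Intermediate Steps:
$X{\left(f,p \right)} = 6$
$r = \frac{1}{16}$ ($r = \frac{1}{4 \left(- 2 \left(3 - 5\right)\right)} = \frac{1}{4 \left(\left(-2\right) \left(-2\right)\right)} = \frac{1}{4 \cdot 4} = \frac{1}{4} \cdot \frac{1}{4} = \frac{1}{16} \approx 0.0625$)
$r 13 + X{\left(1,2 \right)} = \frac{1}{16} \cdot 13 + 6 = \frac{13}{16} + 6 = \frac{109}{16}$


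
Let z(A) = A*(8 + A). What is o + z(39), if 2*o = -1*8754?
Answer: -2544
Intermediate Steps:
o = -4377 (o = (-1*8754)/2 = (1/2)*(-8754) = -4377)
o + z(39) = -4377 + 39*(8 + 39) = -4377 + 39*47 = -4377 + 1833 = -2544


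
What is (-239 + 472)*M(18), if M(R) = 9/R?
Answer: 233/2 ≈ 116.50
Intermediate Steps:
(-239 + 472)*M(18) = (-239 + 472)*(9/18) = 233*(9*(1/18)) = 233*(½) = 233/2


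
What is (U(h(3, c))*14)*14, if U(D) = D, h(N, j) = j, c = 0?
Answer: 0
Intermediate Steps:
(U(h(3, c))*14)*14 = (0*14)*14 = 0*14 = 0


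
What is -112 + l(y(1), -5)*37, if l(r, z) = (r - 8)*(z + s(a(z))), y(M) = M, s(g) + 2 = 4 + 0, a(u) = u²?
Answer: 665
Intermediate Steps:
s(g) = 2 (s(g) = -2 + (4 + 0) = -2 + 4 = 2)
l(r, z) = (-8 + r)*(2 + z) (l(r, z) = (r - 8)*(z + 2) = (-8 + r)*(2 + z))
-112 + l(y(1), -5)*37 = -112 + (-16 - 8*(-5) + 2*1 + 1*(-5))*37 = -112 + (-16 + 40 + 2 - 5)*37 = -112 + 21*37 = -112 + 777 = 665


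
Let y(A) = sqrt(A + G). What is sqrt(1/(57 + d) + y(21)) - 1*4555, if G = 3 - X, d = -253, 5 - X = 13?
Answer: -4555 + sqrt(-1 + 784*sqrt(2))/14 ≈ -4552.6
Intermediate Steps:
X = -8 (X = 5 - 1*13 = 5 - 13 = -8)
G = 11 (G = 3 - 1*(-8) = 3 + 8 = 11)
y(A) = sqrt(11 + A) (y(A) = sqrt(A + 11) = sqrt(11 + A))
sqrt(1/(57 + d) + y(21)) - 1*4555 = sqrt(1/(57 - 253) + sqrt(11 + 21)) - 1*4555 = sqrt(1/(-196) + sqrt(32)) - 4555 = sqrt(-1/196 + 4*sqrt(2)) - 4555 = -4555 + sqrt(-1/196 + 4*sqrt(2))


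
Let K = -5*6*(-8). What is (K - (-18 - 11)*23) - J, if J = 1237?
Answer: -330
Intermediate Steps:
K = 240 (K = -30*(-8) = 240)
(K - (-18 - 11)*23) - J = (240 - (-18 - 11)*23) - 1*1237 = (240 - (-29)*23) - 1237 = (240 - 1*(-667)) - 1237 = (240 + 667) - 1237 = 907 - 1237 = -330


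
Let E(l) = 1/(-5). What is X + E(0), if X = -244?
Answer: -1221/5 ≈ -244.20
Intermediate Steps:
E(l) = -⅕
X + E(0) = -244 - ⅕ = -1221/5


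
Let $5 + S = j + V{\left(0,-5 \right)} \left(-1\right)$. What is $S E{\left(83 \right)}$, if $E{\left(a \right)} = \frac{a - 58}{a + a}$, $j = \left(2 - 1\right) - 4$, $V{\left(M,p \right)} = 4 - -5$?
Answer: $- \frac{425}{166} \approx -2.5602$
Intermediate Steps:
$V{\left(M,p \right)} = 9$ ($V{\left(M,p \right)} = 4 + 5 = 9$)
$j = -3$ ($j = 1 - 4 = -3$)
$E{\left(a \right)} = \frac{-58 + a}{2 a}$
$S = -17$ ($S = -5 + \left(-3 + 9 \left(-1\right)\right) = -5 - 12 = -17$)
$S E{\left(83 \right)} = - 17 \frac{-58 + 83}{2 \cdot 83} = - 17 \cdot \frac{1}{2} \cdot \frac{1}{83} \cdot 25 = \left(-17\right) \frac{25}{166} = - \frac{425}{166}$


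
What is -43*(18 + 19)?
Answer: -1591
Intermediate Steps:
-43*(18 + 19) = -43*37 = -1591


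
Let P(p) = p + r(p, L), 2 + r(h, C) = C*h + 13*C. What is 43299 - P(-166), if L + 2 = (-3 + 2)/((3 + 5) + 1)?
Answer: 43144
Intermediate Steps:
L = -19/9 (L = -2 + (-3 + 2)/((3 + 5) + 1) = -2 - 1/(8 + 1) = -2 - 1/9 = -19/9 ≈ -2.1111)
r(h, C) = -2 + 13*C + C*h (r(h, C) = -2 + (C*h + 13*C) = -2 + (13*C + C*h) = -2 + 13*C + C*h)
P(p) = -265/9 - 10*p/9 (P(p) = p + (-2 + 13*(-19/9) - 19*p/9) = p + (-2 - 247/9 - 19*p/9) = p + (-265/9 - 19*p/9) = -265/9 - 10*p/9)
43299 - P(-166) = 43299 - (-265/9 - 10/9*(-166)) = 43299 - (-265/9 + 1660/9) = 43299 - 1*155 = 43299 - 155 = 43144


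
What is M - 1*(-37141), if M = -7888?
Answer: 29253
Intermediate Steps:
M - 1*(-37141) = -7888 - 1*(-37141) = -7888 + 37141 = 29253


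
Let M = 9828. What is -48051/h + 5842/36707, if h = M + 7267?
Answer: -1663939067/627506165 ≈ -2.6517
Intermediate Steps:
h = 17095 (h = 9828 + 7267 = 17095)
-48051/h + 5842/36707 = -48051/17095 + 5842/36707 = -1663939067/627506165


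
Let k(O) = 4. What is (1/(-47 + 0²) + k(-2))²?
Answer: 34969/2209 ≈ 15.830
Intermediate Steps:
(1/(-47 + 0²) + k(-2))² = (1/(-47 + 0²) + 4)² = (1/(-47 + 0) + 4)² = (1/(-47) + 4)² = (-1/47 + 4)² = (187/47)² = 34969/2209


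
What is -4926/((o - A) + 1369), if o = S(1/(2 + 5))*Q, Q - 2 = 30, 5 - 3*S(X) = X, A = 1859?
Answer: 51723/4601 ≈ 11.242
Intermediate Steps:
S(X) = 5/3 - X/3
Q = 32 (Q = 2 + 30 = 32)
o = 1088/21 (o = (5/3 - 1/(3*(2 + 5)))*32 = (5/3 - ⅓/7)*32 = (5/3 - ⅓*⅐)*32 = (5/3 - 1/21)*32 = (34/21)*32 = 1088/21 ≈ 51.810)
-4926/((o - A) + 1369) = -4926/((1088/21 - 1*1859) + 1369) = -4926/((1088/21 - 1859) + 1369) = -4926/(-37951/21 + 1369) = -4926/(-9202/21) = -4926*(-21/9202) = 51723/4601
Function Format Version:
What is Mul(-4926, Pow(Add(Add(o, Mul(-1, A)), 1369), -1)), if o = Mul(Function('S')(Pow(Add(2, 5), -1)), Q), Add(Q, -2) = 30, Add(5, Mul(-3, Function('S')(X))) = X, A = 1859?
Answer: Rational(51723, 4601) ≈ 11.242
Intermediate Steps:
Function('S')(X) = Add(Rational(5, 3), Mul(Rational(-1, 3), X))
Q = 32 (Q = Add(2, 30) = 32)
o = Rational(1088, 21) (o = Mul(Add(Rational(5, 3), Mul(Rational(-1, 3), Pow(Add(2, 5), -1))), 32) = Mul(Add(Rational(5, 3), Mul(Rational(-1, 3), Pow(7, -1))), 32) = Mul(Add(Rational(5, 3), Mul(Rational(-1, 3), Rational(1, 7))), 32) = Mul(Add(Rational(5, 3), Rational(-1, 21)), 32) = Mul(Rational(34, 21), 32) = Rational(1088, 21) ≈ 51.810)
Mul(-4926, Pow(Add(Add(o, Mul(-1, A)), 1369), -1)) = Mul(-4926, Pow(Add(Add(Rational(1088, 21), Mul(-1, 1859)), 1369), -1)) = Mul(-4926, Pow(Add(Add(Rational(1088, 21), -1859), 1369), -1)) = Mul(-4926, Pow(Add(Rational(-37951, 21), 1369), -1)) = Mul(-4926, Pow(Rational(-9202, 21), -1)) = Mul(-4926, Rational(-21, 9202)) = Rational(51723, 4601)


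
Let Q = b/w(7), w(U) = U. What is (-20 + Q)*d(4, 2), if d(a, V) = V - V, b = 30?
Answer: 0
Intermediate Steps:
d(a, V) = 0
Q = 30/7 ≈ 4.2857
(-20 + Q)*d(4, 2) = (-20 + 30/7)*0 = -110/7*0 = 0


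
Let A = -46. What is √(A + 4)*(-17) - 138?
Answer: -138 - 17*I*√42 ≈ -138.0 - 110.17*I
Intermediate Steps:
√(A + 4)*(-17) - 138 = √(-46 + 4)*(-17) - 138 = √(-42)*(-17) - 138 = (I*√42)*(-17) - 138 = -17*I*√42 - 138 = -138 - 17*I*√42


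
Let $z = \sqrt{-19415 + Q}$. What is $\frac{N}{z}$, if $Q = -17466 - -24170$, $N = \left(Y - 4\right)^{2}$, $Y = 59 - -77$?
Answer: $- \frac{5808 i \sqrt{12711}}{4237} \approx - 154.55 i$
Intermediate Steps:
$Y = 136$ ($Y = 59 + 77 = 136$)
$N = 17424$ ($N = \left(136 - 4\right)^{2} = 132^{2} = 17424$)
$Q = 6704$ ($Q = -17466 + 24170 = 6704$)
$z = i \sqrt{12711}$ ($z = \sqrt{-19415 + 6704} = \sqrt{-12711} = i \sqrt{12711} \approx 112.74 i$)
$\frac{N}{z} = \frac{17424}{i \sqrt{12711}} = 17424 \left(- \frac{i \sqrt{12711}}{12711}\right) = - \frac{5808 i \sqrt{12711}}{4237}$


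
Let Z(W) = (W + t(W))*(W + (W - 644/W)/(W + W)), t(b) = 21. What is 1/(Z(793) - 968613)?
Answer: -628849/202932349804 ≈ -3.0988e-6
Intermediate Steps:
Z(W) = (21 + W)*(W + (W - 644/W)/(2*W)) (Z(W) = (W + 21)*(W + (W - 644/W)/(W + W)) = (21 + W)*(W + (W - 644/W)/((2*W))) = (21 + W)*(W + (W - 644/W)*(1/(2*W))) = (21 + W)*(W + (W - 644/W)/(2*W)))
1/(Z(793) - 968613) = 1/((21/2 + 793**2 - 6762/793**2 - 322/793 + (43/2)*793) - 968613) = 1/((21/2 + 628849 - 6762*1/628849 - 322*1/793 + 34099/2) - 968613) = 1/((21/2 + 628849 - 6762/628849 - 322/793 + 34099/2) - 968613) = 1/(406178966633/628849 - 968613) = 1/(-202932349804/628849) = -628849/202932349804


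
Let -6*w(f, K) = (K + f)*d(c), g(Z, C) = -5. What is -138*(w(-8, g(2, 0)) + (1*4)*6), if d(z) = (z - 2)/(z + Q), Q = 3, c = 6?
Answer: -31004/9 ≈ -3444.9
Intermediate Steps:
d(z) = (-2 + z)/(3 + z) (d(z) = (z - 2)/(z + 3) = (-2 + z)/(3 + z))
w(f, K) = -2*K/27 - 2*f/27 (w(f, K) = -(K + f)*(-2 + 6)/(3 + 6)/6 = -(K + f)*4/9/6 = -(K + f)*(⅑)*4/6 = -(K + f)*4/(6*9) = -(4*K/9 + 4*f/9)/6 = -2*K/27 - 2*f/27)
-138*(w(-8, g(2, 0)) + (1*4)*6) = -138*((-2/27*(-5) - 2/27*(-8)) + (1*4)*6) = -138*((10/27 + 16/27) + 4*6) = -138*(26/27 + 24) = -138*674/27 = -31004/9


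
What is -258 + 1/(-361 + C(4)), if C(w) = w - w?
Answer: -93139/361 ≈ -258.00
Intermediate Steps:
C(w) = 0
-258 + 1/(-361 + C(4)) = -258 + 1/(-361 + 0) = -258 + 1/(-361) = -258 - 1/361 = -93139/361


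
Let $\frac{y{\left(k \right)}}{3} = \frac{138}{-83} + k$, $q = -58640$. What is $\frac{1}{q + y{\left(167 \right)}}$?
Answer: $- \frac{83}{4825951} \approx -1.7199 \cdot 10^{-5}$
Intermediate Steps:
$y{\left(k \right)} = - \frac{414}{83} + 3 k$ ($y{\left(k \right)} = 3 \left(\frac{138}{-83} + k\right) = 3 \left(138 \left(- \frac{1}{83}\right) + k\right) = 3 \left(- \frac{138}{83} + k\right) = - \frac{414}{83} + 3 k$)
$\frac{1}{q + y{\left(167 \right)}} = \frac{1}{-58640 + \left(- \frac{414}{83} + 3 \cdot 167\right)} = \frac{1}{-58640 + \left(- \frac{414}{83} + 501\right)} = \frac{1}{-58640 + \frac{41169}{83}} = \frac{1}{- \frac{4825951}{83}} = - \frac{83}{4825951}$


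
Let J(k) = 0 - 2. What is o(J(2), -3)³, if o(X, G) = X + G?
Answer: -125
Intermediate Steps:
J(k) = -2
o(X, G) = G + X
o(J(2), -3)³ = (-3 - 2)³ = (-5)³ = -125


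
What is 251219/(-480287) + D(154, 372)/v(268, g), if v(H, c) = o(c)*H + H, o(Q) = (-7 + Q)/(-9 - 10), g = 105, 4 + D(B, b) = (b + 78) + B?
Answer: -2698520117/2542159091 ≈ -1.0615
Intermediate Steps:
D(B, b) = 74 + B + b (D(B, b) = -4 + ((b + 78) + B) = -4 + ((78 + b) + B) = -4 + (78 + B + b) = 74 + B + b)
o(Q) = 7/19 - Q/19 (o(Q) = (-7 + Q)/(-19) = (-7 + Q)*(-1/19) = 7/19 - Q/19)
v(H, c) = H + H*(7/19 - c/19) (v(H, c) = (7/19 - c/19)*H + H = H*(7/19 - c/19) + H = H + H*(7/19 - c/19))
251219/(-480287) + D(154, 372)/v(268, g) = 251219/(-480287) + (74 + 154 + 372)/(((1/19)*268*(26 - 1*105))) = 251219*(-1/480287) + 600/(((1/19)*268*(26 - 105))) = -251219/480287 + 600/(((1/19)*268*(-79))) = -251219/480287 + 600/(-21172/19) = -251219/480287 + 600*(-19/21172) = -251219/480287 - 2850/5293 = -2698520117/2542159091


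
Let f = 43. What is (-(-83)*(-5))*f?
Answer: -17845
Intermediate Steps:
(-(-83)*(-5))*f = -(-83)*(-5)*43 = -83*5*43 = -415*43 = -17845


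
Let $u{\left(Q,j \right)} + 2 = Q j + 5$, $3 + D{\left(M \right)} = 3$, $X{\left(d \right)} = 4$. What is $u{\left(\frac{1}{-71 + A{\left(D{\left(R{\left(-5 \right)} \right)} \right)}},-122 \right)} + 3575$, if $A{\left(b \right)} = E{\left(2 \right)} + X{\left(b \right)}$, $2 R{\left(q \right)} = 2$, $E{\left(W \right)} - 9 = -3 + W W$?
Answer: $\frac{204068}{57} \approx 3580.1$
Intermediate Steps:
$E{\left(W \right)} = 6 + W^{2}$ ($E{\left(W \right)} = 9 + \left(-3 + W W\right) = 9 + \left(-3 + W^{2}\right) = 6 + W^{2}$)
$R{\left(q \right)} = 1$ ($R{\left(q \right)} = \frac{1}{2} \cdot 2 = 1$)
$D{\left(M \right)} = 0$ ($D{\left(M \right)} = -3 + 3 = 0$)
$A{\left(b \right)} = 14$ ($A{\left(b \right)} = \left(6 + 2^{2}\right) + 4 = \left(6 + 4\right) + 4 = 10 + 4 = 14$)
$u{\left(Q,j \right)} = 3 + Q j$ ($u{\left(Q,j \right)} = -2 + \left(Q j + 5\right) = -2 + \left(5 + Q j\right) = 3 + Q j$)
$u{\left(\frac{1}{-71 + A{\left(D{\left(R{\left(-5 \right)} \right)} \right)}},-122 \right)} + 3575 = \left(3 + \frac{1}{-71 + 14} \left(-122\right)\right) + 3575 = \left(3 + \frac{1}{-57} \left(-122\right)\right) + 3575 = \left(3 - - \frac{122}{57}\right) + 3575 = \left(3 + \frac{122}{57}\right) + 3575 = \frac{293}{57} + 3575 = \frac{204068}{57}$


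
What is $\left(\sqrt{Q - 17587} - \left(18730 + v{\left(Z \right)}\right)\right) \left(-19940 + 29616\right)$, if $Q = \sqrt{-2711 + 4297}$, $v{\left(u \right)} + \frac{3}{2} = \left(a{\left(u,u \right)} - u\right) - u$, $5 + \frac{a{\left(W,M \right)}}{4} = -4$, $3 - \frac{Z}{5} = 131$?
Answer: $-193253910 + 9676 i \sqrt{17587 - \sqrt{1586}} \approx -1.9325 \cdot 10^{8} + 1.2817 \cdot 10^{6} i$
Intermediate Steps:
$Z = -640$ ($Z = 15 - 655 = -640$)
$a{\left(W,M \right)} = -36$ ($a{\left(W,M \right)} = -20 + 4 \left(-4\right) = -20 - 16 = -36$)
$v{\left(u \right)} = - \frac{75}{2} - 2 u$ ($v{\left(u \right)} = - \frac{3}{2} - \left(36 + 2 u\right) = - \frac{75}{2} - 2 u$)
$Q = \sqrt{1586} \approx 39.825$
$\left(\sqrt{Q - 17587} - \left(18730 + v{\left(Z \right)}\right)\right) \left(-19940 + 29616\right) = \left(\sqrt{\sqrt{1586} - 17587} - \left(\frac{37385}{2} + 1280\right)\right) \left(-19940 + 29616\right) = \left(\sqrt{-17587 + \sqrt{1586}} - \frac{39945}{2}\right) 9676 = \left(- \frac{39945}{2} + \sqrt{-17587 + \sqrt{1586}}\right) 9676 = -193253910 + 9676 \sqrt{-17587 + \sqrt{1586}}$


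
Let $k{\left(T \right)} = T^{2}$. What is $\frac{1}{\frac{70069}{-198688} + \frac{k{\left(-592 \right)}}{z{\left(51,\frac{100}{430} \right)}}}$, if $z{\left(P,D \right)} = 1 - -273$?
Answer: $\frac{27220256}{34806896163} \approx 0.00078204$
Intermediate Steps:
$z{\left(P,D \right)} = 274$ ($z{\left(P,D \right)} = 1 + 273 = 274$)
$\frac{1}{\frac{70069}{-198688} + \frac{k{\left(-592 \right)}}{z{\left(51,\frac{100}{430} \right)}}} = \frac{1}{\frac{70069}{-198688} + \frac{\left(-592\right)^{2}}{274}} = \frac{1}{70069 \left(- \frac{1}{198688}\right) + 350464 \cdot \frac{1}{274}} = \frac{1}{- \frac{70069}{198688} + \frac{175232}{137}} = \frac{1}{\frac{34806896163}{27220256}} = \frac{27220256}{34806896163}$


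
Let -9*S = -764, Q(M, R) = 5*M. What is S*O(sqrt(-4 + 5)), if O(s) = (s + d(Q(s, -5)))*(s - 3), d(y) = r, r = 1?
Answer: -3056/9 ≈ -339.56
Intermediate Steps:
d(y) = 1
O(s) = (1 + s)*(-3 + s) (O(s) = (s + 1)*(s - 3) = (1 + s)*(-3 + s))
S = 764/9 (S = -1/9*(-764) = 764/9 ≈ 84.889)
S*O(sqrt(-4 + 5)) = 764*(-3 + (sqrt(-4 + 5))**2 - 2*sqrt(-4 + 5))/9 = 764*(-3 + (sqrt(1))**2 - 2*sqrt(1))/9 = 764*(-3 + 1**2 - 2*1)/9 = 764*(-3 + 1 - 2)/9 = (764/9)*(-4) = -3056/9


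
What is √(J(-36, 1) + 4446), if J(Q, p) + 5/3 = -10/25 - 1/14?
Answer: √195974310/210 ≈ 66.662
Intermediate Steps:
J(Q, p) = -449/210 (J(Q, p) = -5/3 + (-10/25 - 1/14) = -5/3 + (-10*1/25 - 1*1/14) = -5/3 + (-⅖ - 1/14) = -5/3 - 33/70 = -449/210)
√(J(-36, 1) + 4446) = √(-449/210 + 4446) = √(933211/210) = √195974310/210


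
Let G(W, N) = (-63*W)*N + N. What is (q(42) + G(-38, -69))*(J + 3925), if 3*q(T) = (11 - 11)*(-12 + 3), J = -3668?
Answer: -42470535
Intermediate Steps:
q(T) = 0 (q(T) = ((11 - 11)*(-12 + 3))/3 = (0*(-9))/3 = (⅓)*0 = 0)
G(W, N) = N - 63*N*W (G(W, N) = -63*N*W + N = N - 63*N*W)
(q(42) + G(-38, -69))*(J + 3925) = (0 - 69*(1 - 63*(-38)))*(-3668 + 3925) = (0 - 69*(1 + 2394))*257 = (0 - 69*2395)*257 = (0 - 165255)*257 = -165255*257 = -42470535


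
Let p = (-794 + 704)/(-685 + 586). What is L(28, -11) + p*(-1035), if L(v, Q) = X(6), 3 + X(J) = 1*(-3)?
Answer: -10416/11 ≈ -946.91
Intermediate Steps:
X(J) = -6 (X(J) = -3 + 1*(-3) = -3 - 3 = -6)
L(v, Q) = -6
p = 10/11 (p = -90/(-99) = -90*(-1/99) = 10/11 ≈ 0.90909)
L(28, -11) + p*(-1035) = -6 + (10/11)*(-1035) = -6 - 10350/11 = -10416/11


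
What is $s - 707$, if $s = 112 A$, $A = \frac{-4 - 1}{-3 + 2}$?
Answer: $-147$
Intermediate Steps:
$A = 5$ ($A = \frac{-4 - 1}{-1} = \left(-5\right) \left(-1\right) = 5$)
$s = 560$ ($s = 112 \cdot 5 = 560$)
$s - 707 = 560 - 707 = -147$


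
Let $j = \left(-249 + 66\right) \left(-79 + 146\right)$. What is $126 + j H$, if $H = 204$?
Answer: $-2501118$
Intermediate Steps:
$j = -12261$ ($j = \left(-183\right) 67 = -12261$)
$126 + j H = 126 - 2501244 = -2501118$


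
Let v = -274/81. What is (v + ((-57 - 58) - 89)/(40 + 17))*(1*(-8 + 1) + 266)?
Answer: -2774926/1539 ≈ -1803.1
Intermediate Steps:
v = -274/81 (v = -274*1/81 = -274/81 ≈ -3.3827)
(v + ((-57 - 58) - 89)/(40 + 17))*(1*(-8 + 1) + 266) = (-274/81 + ((-57 - 58) - 89)/(40 + 17))*(1*(-8 + 1) + 266) = (-274/81 + (-115 - 89)/57)*(1*(-7) + 266) = (-274/81 - 204*1/57)*(-7 + 266) = (-274/81 - 68/19)*259 = -10714/1539*259 = -2774926/1539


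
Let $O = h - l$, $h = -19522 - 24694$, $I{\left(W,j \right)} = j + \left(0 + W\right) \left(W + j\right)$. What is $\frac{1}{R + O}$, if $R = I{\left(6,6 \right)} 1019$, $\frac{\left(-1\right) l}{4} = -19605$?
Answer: $- \frac{1}{43154} \approx -2.3173 \cdot 10^{-5}$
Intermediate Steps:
$I{\left(W,j \right)} = j + W \left(W + j\right)$
$l = 78420$ ($l = \left(-4\right) \left(-19605\right) = 78420$)
$h = -44216$ ($h = -19522 - 24694 = -44216$)
$R = 79482$ ($R = \left(6 + 6^{2} + 6 \cdot 6\right) 1019 = \left(6 + 36 + 36\right) 1019 = 78 \cdot 1019 = 79482$)
$O = -122636$ ($O = -44216 - 78420 = -122636$)
$\frac{1}{R + O} = \frac{1}{79482 - 122636} = \frac{1}{-43154} = - \frac{1}{43154}$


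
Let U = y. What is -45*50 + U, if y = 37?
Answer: -2213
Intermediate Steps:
U = 37
-45*50 + U = -45*50 + 37 = -2250 + 37 = -2213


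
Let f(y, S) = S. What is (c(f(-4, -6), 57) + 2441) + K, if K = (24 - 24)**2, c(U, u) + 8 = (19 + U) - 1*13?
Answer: 2433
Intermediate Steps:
c(U, u) = -2 + U (c(U, u) = -8 + ((19 + U) - 1*13) = -8 + ((19 + U) - 13) = -8 + (6 + U) = -2 + U)
K = 0 (K = 0**2 = 0)
(c(f(-4, -6), 57) + 2441) + K = ((-2 - 6) + 2441) + 0 = (-8 + 2441) + 0 = 2433 + 0 = 2433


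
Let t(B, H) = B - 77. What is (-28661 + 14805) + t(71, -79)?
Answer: -13862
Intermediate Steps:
t(B, H) = -77 + B
(-28661 + 14805) + t(71, -79) = (-28661 + 14805) + (-77 + 71) = -13856 - 6 = -13862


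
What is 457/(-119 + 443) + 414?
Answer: 134593/324 ≈ 415.41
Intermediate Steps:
457/(-119 + 443) + 414 = 457/324 + 414 = 134593/324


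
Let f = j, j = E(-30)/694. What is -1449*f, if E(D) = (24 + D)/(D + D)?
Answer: -1449/6940 ≈ -0.20879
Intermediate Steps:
E(D) = (24 + D)/(2*D) (E(D) = (24 + D)/((2*D)) = (24 + D)*(1/(2*D)) = (24 + D)/(2*D))
j = 1/6940 (j = ((½)*(24 - 30)/(-30))/694 = ((½)*(-1/30)*(-6))*(1/694) = (⅒)*(1/694) = 1/6940 ≈ 0.00014409)
f = 1/6940 ≈ 0.00014409
-1449*f = -1449*1/6940 = -1449/6940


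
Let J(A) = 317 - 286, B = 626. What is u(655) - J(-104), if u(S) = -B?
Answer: -657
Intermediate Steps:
J(A) = 31
u(S) = -626 (u(S) = -1*626 = -626)
u(655) - J(-104) = -626 - 1*31 = -626 - 31 = -657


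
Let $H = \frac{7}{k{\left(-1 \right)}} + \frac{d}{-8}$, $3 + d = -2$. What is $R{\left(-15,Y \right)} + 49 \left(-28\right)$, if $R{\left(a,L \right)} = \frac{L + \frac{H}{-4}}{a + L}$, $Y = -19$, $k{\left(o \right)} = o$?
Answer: $- \frac{1492179}{1088} \approx -1371.5$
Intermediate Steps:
$d = -5$ ($d = -3 - 2 = -5$)
$H = - \frac{51}{8}$ ($H = \frac{7}{-1} - \frac{5}{-8} = 7 \left(-1\right) - - \frac{5}{8} = -7 + \frac{5}{8} = - \frac{51}{8} \approx -6.375$)
$R{\left(a,L \right)} = \frac{\frac{51}{32} + L}{L + a}$ ($R{\left(a,L \right)} = \frac{L - \frac{51}{8 \left(-4\right)}}{a + L} = \frac{L - - \frac{51}{32}}{L + a} = \frac{L + \frac{51}{32}}{L + a} = \frac{\frac{51}{32} + L}{L + a}$)
$R{\left(-15,Y \right)} + 49 \left(-28\right) = \frac{\frac{51}{32} - 19}{-19 - 15} + 49 \left(-28\right) = \frac{1}{-34} \left(- \frac{557}{32}\right) - 1372 = \left(- \frac{1}{34}\right) \left(- \frac{557}{32}\right) - 1372 = \frac{557}{1088} - 1372 = - \frac{1492179}{1088}$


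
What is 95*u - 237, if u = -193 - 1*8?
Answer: -19332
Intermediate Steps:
u = -201 (u = -193 - 8 = -201)
95*u - 237 = 95*(-201) - 237 = -19095 - 237 = -19332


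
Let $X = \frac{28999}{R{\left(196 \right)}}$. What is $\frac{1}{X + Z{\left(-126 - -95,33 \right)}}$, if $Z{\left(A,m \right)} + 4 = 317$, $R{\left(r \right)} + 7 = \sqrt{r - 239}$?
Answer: $\frac{\sqrt{43} + 7 i}{- 26808 i + 313 \sqrt{43}} \approx -0.00024098 + 0.00026306 i$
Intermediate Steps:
$R{\left(r \right)} = -7 + \sqrt{-239 + r}$ ($R{\left(r \right)} = -7 + \sqrt{r - 239} = -7 + \sqrt{-239 + r}$)
$Z{\left(A,m \right)} = 313$ ($Z{\left(A,m \right)} = -4 + 317 = 313$)
$X = \frac{28999}{-7 + i \sqrt{43}}$ ($X = \frac{28999}{-7 + \sqrt{-239 + 196}} = \frac{28999}{-7 + \sqrt{-43}} = \frac{28999}{-7 + i \sqrt{43}} \approx -2206.4 - 2066.9 i$)
$\frac{1}{X + Z{\left(-126 - -95,33 \right)}} = \frac{1}{\left(- \frac{202993}{92} - \frac{28999 i \sqrt{43}}{92}\right) + 313} = \frac{1}{- \frac{174197}{92} - \frac{28999 i \sqrt{43}}{92}}$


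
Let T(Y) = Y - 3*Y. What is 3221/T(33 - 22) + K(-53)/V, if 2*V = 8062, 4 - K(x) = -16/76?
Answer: -246691409/1684958 ≈ -146.41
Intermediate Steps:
K(x) = 80/19 (K(x) = 4 - (-16)/76 = 4 - 1*(-4/19) = 4 + 4/19 = 80/19)
V = 4031 (V = (½)*8062 = 4031)
T(Y) = -2*Y
3221/T(33 - 22) + K(-53)/V = 3221/((-2*(33 - 22))) + (80/19)/4031 = 3221/((-2*11)) + (80/19)*(1/4031) = 3221/(-22) + 80/76589 = 3221*(-1/22) + 80/76589 = -3221/22 + 80/76589 = -246691409/1684958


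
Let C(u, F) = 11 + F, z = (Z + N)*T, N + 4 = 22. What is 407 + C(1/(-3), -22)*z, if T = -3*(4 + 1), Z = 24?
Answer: 7337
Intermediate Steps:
N = 18 (N = -4 + 22 = 18)
T = -15 (T = -3*5 = -15)
z = -630 (z = (24 + 18)*(-15) = 42*(-15) = -630)
407 + C(1/(-3), -22)*z = 407 + (11 - 22)*(-630) = 407 - 11*(-630) = 407 + 6930 = 7337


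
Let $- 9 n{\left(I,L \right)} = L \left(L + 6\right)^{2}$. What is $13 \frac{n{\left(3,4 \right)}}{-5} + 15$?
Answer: $\frac{1175}{9} \approx 130.56$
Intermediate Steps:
$n{\left(I,L \right)} = - \frac{L \left(6 + L\right)^{2}}{9}$ ($n{\left(I,L \right)} = - \frac{L \left(L + 6\right)^{2}}{9} = - \frac{L \left(6 + L\right)^{2}}{9}$)
$13 \frac{n{\left(3,4 \right)}}{-5} + 15 = 13 \frac{\left(- \frac{1}{9}\right) 4 \left(6 + 4\right)^{2}}{-5} + 15 = 13 \left(- \frac{1}{9}\right) 4 \cdot 10^{2} \left(- \frac{1}{5}\right) + 15 = 13 \left(- \frac{1}{9}\right) 4 \cdot 100 \left(- \frac{1}{5}\right) + 15 = 13 \left(\left(- \frac{400}{9}\right) \left(- \frac{1}{5}\right)\right) + 15 = 13 \cdot \frac{80}{9} + 15 = \frac{1040}{9} + 15 = \frac{1175}{9}$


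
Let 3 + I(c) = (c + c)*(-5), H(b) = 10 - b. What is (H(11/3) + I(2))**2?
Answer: 2500/9 ≈ 277.78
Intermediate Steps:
I(c) = -3 - 10*c (I(c) = -3 + (c + c)*(-5) = -3 + (2*c)*(-5) = -3 - 10*c)
(H(11/3) + I(2))**2 = ((10 - 11/3) + (-3 - 10*2))**2 = ((10 - 11/3) + (-3 - 20))**2 = ((10 - 1*11/3) - 23)**2 = ((10 - 11/3) - 23)**2 = (19/3 - 23)**2 = (-50/3)**2 = 2500/9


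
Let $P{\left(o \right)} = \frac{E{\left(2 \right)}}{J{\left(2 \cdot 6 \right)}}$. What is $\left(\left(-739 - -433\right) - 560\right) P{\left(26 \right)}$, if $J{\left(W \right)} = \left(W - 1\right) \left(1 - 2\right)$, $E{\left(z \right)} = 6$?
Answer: $\frac{5196}{11} \approx 472.36$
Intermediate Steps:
$J{\left(W \right)} = 1 - W$ ($J{\left(W \right)} = \left(-1 + W\right) \left(-1\right) = 1 - W$)
$P{\left(o \right)} = - \frac{6}{11}$ ($P{\left(o \right)} = \frac{6}{1 - 2 \cdot 6} = \frac{6}{1 - 12} = \frac{6}{-11} = 6 \left(- \frac{1}{11}\right) = - \frac{6}{11}$)
$\left(\left(-739 - -433\right) - 560\right) P{\left(26 \right)} = \left(\left(-739 - -433\right) - 560\right) \left(- \frac{6}{11}\right) = \left(\left(-739 + 433\right) - 560\right) \left(- \frac{6}{11}\right) = \left(-306 - 560\right) \left(- \frac{6}{11}\right) = \left(-866\right) \left(- \frac{6}{11}\right) = \frac{5196}{11}$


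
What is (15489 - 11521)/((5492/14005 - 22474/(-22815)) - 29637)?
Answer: -50714861184/378771798497 ≈ -0.13389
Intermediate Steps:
(15489 - 11521)/((5492/14005 - 22474/(-22815)) - 29637) = 3968/((5492*(1/14005) - 22474*(-1/22815)) - 29637) = 3968/((5492/14005 + 22474/22815) - 29637) = 3968/(17601934/12780963 - 29637) = 3968/(-378771798497/12780963) = 3968*(-12780963/378771798497) = -50714861184/378771798497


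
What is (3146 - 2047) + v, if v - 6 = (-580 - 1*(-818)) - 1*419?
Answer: 924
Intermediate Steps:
v = -175 (v = 6 + ((-580 - 1*(-818)) - 1*419) = 6 + ((-580 + 818) - 419) = 6 + (238 - 419) = 6 - 181 = -175)
(3146 - 2047) + v = (3146 - 2047) - 175 = 1099 - 175 = 924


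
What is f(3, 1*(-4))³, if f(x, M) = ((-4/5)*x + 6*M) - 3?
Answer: -3176523/125 ≈ -25412.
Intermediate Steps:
f(x, M) = -3 + 6*M - 4*x/5 (f(x, M) = ((-4*⅕)*x + 6*M) - 3 = (-4*x/5 + 6*M) - 3 = (6*M - 4*x/5) - 3 = -3 + 6*M - 4*x/5)
f(3, 1*(-4))³ = (-3 + 6*(1*(-4)) - ⅘*3)³ = (-3 + 6*(-4) - 12/5)³ = (-3 - 24 - 12/5)³ = (-147/5)³ = -3176523/125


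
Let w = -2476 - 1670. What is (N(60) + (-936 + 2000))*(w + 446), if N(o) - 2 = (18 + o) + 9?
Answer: -4266100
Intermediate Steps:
w = -4146
N(o) = 29 + o (N(o) = 2 + ((18 + o) + 9) = 2 + (27 + o) = 29 + o)
(N(60) + (-936 + 2000))*(w + 446) = ((29 + 60) + (-936 + 2000))*(-4146 + 446) = (89 + 1064)*(-3700) = 1153*(-3700) = -4266100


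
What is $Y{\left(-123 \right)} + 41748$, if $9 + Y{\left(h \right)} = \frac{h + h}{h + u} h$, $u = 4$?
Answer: $\frac{4936683}{119} \approx 41485.0$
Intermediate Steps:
$Y{\left(h \right)} = -9 + \frac{2 h^{2}}{4 + h}$ ($Y{\left(h \right)} = -9 + \frac{h + h}{h + 4} h = -9 + \frac{2 h}{4 + h} h = -9 + \frac{2 h^{2}}{4 + h}$)
$Y{\left(-123 \right)} + 41748 = \frac{-36 - -1107 + 2 \left(-123\right)^{2}}{4 - 123} + 41748 = \frac{-36 + 1107 + 2 \cdot 15129}{-119} + 41748 = - \frac{-36 + 1107 + 30258}{119} + 41748 = \left(- \frac{1}{119}\right) 31329 + 41748 = - \frac{31329}{119} + 41748 = \frac{4936683}{119}$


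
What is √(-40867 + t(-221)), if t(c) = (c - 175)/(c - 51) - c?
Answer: I*√46985093/34 ≈ 201.6*I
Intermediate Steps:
t(c) = -c + (-175 + c)/(-51 + c) (t(c) = (-175 + c)/(-51 + c) - c = -c + (-175 + c)/(-51 + c))
√(-40867 + t(-221)) = √(-40867 + (-175 - 1*(-221)² + 52*(-221))/(-51 - 221)) = √(-40867 + (-175 - 1*48841 - 11492)/(-272)) = √(-40867 - (-175 - 48841 - 11492)/272) = √(-40867 - 1/272*(-60508)) = √(-40867 + 15127/68) = √(-2763829/68) = I*√46985093/34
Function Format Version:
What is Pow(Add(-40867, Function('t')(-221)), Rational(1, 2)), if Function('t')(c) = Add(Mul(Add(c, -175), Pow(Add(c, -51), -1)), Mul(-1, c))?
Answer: Mul(Rational(1, 34), I, Pow(46985093, Rational(1, 2))) ≈ Mul(201.60, I)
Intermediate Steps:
Function('t')(c) = Add(Mul(-1, c), Mul(Pow(Add(-51, c), -1), Add(-175, c))) (Function('t')(c) = Add(Mul(Add(-175, c), Pow(Add(-51, c), -1)), Mul(-1, c)) = Add(Mul(Pow(Add(-51, c), -1), Add(-175, c)), Mul(-1, c)) = Add(Mul(-1, c), Mul(Pow(Add(-51, c), -1), Add(-175, c))))
Pow(Add(-40867, Function('t')(-221)), Rational(1, 2)) = Pow(Add(-40867, Mul(Pow(Add(-51, -221), -1), Add(-175, Mul(-1, Pow(-221, 2)), Mul(52, -221)))), Rational(1, 2)) = Pow(Add(-40867, Mul(Pow(-272, -1), Add(-175, Mul(-1, 48841), -11492))), Rational(1, 2)) = Pow(Add(-40867, Mul(Rational(-1, 272), Add(-175, -48841, -11492))), Rational(1, 2)) = Pow(Add(-40867, Mul(Rational(-1, 272), -60508)), Rational(1, 2)) = Pow(Add(-40867, Rational(15127, 68)), Rational(1, 2)) = Pow(Rational(-2763829, 68), Rational(1, 2)) = Mul(Rational(1, 34), I, Pow(46985093, Rational(1, 2)))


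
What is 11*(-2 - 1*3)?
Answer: -55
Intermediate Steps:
11*(-2 - 1*3) = 11*(-2 - 3) = 11*(-5) = -55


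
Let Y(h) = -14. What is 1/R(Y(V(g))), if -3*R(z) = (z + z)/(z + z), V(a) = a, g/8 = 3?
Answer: -3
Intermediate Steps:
g = 24 (g = 8*3 = 24)
R(z) = -1/3 (R(z) = -(z + z)/(3*(z + z)) = -2*z/(3*(2*z)) = -2*z*1/(2*z)/3 = -1/3*1 = -1/3)
1/R(Y(V(g))) = 1/(-1/3) = -3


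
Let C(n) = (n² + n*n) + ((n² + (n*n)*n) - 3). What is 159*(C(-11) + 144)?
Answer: -131493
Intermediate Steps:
C(n) = -3 + n³ + 3*n² (C(n) = (n² + n²) + ((n² + n²*n) - 3) = 2*n² + ((n² + n³) - 3) = 2*n² + (-3 + n² + n³) = -3 + n³ + 3*n²)
159*(C(-11) + 144) = 159*((-3 + (-11)³ + 3*(-11)²) + 144) = 159*((-3 - 1331 + 3*121) + 144) = 159*((-3 - 1331 + 363) + 144) = 159*(-971 + 144) = 159*(-827) = -131493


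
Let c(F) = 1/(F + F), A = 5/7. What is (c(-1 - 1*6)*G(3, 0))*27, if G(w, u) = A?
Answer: -135/98 ≈ -1.3776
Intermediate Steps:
A = 5/7 (A = 5*(⅐) = 5/7 ≈ 0.71429)
G(w, u) = 5/7
c(F) = 1/(2*F)
(c(-1 - 1*6)*G(3, 0))*27 = ((1/(2*(-1 - 1*6)))*(5/7))*27 = ((1/(2*(-1 - 6)))*(5/7))*27 = (((½)/(-7))*(5/7))*27 = (((½)*(-⅐))*(5/7))*27 = -1/14*5/7*27 = -5/98*27 = -135/98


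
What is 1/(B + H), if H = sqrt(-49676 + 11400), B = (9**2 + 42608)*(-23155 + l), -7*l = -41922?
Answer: -35907468149/26313189160643701773 - 98*I*sqrt(9569)/26313189160643701773 ≈ -1.3646e-9 - 3.6432e-16*I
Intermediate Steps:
l = 41922/7 (l = -1/7*(-41922) = 41922/7 ≈ 5988.9)
B = -5129638307/7 (B = (9**2 + 42608)*(-23155 + 41922/7) = (81 + 42608)*(-120163/7) = 42689*(-120163/7) = -5129638307/7 ≈ -7.3281e+8)
H = 2*I*sqrt(9569) (H = sqrt(-38276) = 2*I*sqrt(9569) ≈ 195.64*I)
1/(B + H) = 1/(-5129638307/7 + 2*I*sqrt(9569))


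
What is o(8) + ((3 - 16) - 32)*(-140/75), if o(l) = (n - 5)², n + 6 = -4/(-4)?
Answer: 184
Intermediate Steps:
n = -5 (n = -6 - 4/(-4) = -6 - 4*(-¼) = -6 + 1 = -5)
o(l) = 100 (o(l) = (-5 - 5)² = (-10)² = 100)
o(8) + ((3 - 16) - 32)*(-140/75) = 100 + ((3 - 16) - 32)*(-140/75) = 100 + (-13 - 32)*(-140*1/75) = 100 - 45*(-28/15) = 100 + 84 = 184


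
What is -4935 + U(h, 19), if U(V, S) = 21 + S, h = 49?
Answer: -4895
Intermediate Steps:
-4935 + U(h, 19) = -4935 + (21 + 19) = -4935 + 40 = -4895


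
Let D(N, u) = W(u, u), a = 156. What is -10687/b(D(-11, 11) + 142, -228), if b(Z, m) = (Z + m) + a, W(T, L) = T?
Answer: -10687/81 ≈ -131.94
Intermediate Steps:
D(N, u) = u
b(Z, m) = 156 + Z + m (b(Z, m) = (Z + m) + 156 = 156 + Z + m)
-10687/b(D(-11, 11) + 142, -228) = -10687/(156 + (11 + 142) - 228) = -10687/(156 + 153 - 228) = -10687/81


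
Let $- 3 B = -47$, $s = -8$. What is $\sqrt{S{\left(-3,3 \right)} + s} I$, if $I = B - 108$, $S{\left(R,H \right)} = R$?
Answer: $- \frac{277 i \sqrt{11}}{3} \approx - 306.23 i$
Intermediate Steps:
$B = \frac{47}{3}$ ($B = \left(- \frac{1}{3}\right) \left(-47\right) = \frac{47}{3} \approx 15.667$)
$I = - \frac{277}{3}$ ($I = \frac{47}{3} - 108 = - \frac{277}{3} \approx -92.333$)
$\sqrt{S{\left(-3,3 \right)} + s} I = \sqrt{-3 - 8} \left(- \frac{277}{3}\right) = \sqrt{-11} \left(- \frac{277}{3}\right) = i \sqrt{11} \left(- \frac{277}{3}\right) = - \frac{277 i \sqrt{11}}{3}$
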